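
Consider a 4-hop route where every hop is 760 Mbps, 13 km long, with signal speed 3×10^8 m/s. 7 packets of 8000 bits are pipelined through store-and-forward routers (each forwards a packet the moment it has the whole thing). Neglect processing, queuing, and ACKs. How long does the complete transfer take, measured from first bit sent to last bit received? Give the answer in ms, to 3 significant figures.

Per-hop transmission t_tx = L/R = 8000/760000000 = 0.0105263 ms.
Per-hop propagation t_prop = 13000/300000000 = 0.0433333 ms.
Pipeline fill: first packet needs 4·t_tx to clear all hops; remaining 6 packets each add one t_tx.
Total = (4+7-1)·t_tx + 4·t_prop = 10·0.0105263 + 4·0.0433333 = 0.279 ms.

0.279 ms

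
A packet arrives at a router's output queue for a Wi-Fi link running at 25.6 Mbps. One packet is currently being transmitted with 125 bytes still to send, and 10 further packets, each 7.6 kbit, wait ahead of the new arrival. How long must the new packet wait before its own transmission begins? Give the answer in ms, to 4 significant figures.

3.008 ms

Each queued packet: L/R = 7600/25600000 = 0.296875 ms.
10 queued → 2.96875 ms.
Plus remaining 1000 bits of current packet: 0.0390625 ms.
Queuing delay = 3.008 ms.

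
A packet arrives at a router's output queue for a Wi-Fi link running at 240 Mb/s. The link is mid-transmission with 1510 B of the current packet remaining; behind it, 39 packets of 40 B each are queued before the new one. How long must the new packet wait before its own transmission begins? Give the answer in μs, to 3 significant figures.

Each queued packet: L/R = 320/240000000 = 1.33333 μs.
39 queued → 52 μs.
Plus remaining 12080 bits of current packet: 50.3333 μs.
Queuing delay = 102 μs.

102 μs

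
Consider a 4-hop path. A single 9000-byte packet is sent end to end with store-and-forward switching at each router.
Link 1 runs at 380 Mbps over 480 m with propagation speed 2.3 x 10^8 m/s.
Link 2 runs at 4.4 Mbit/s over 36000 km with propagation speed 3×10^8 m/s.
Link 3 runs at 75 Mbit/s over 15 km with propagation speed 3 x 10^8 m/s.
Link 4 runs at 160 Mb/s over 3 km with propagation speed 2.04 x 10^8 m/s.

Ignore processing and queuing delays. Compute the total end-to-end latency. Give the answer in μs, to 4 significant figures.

138000 μs

L = 9000 × 8 = 72000 bits.
Transmission delays (L/R per hop): 189.474, 16363.6, 960, 450 μs; sum = 17963.1 μs.
Propagation delays (d/s per hop): 2.08696, 120000, 50, 14.7059 μs; sum = 120067 μs.
End-to-end = 138000 μs.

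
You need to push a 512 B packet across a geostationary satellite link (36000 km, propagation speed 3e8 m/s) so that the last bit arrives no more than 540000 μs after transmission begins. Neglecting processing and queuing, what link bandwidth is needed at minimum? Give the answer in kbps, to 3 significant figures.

L = 4096 bits.
Propagation delay = 36000000 / 300000000 = 120000 μs.
Transmission budget = 540000 − 120000 = 420000 μs.
R ≥ L / t_tx = 4096 bits / 0.42 s = 9.75 kbps.

9.75 kbps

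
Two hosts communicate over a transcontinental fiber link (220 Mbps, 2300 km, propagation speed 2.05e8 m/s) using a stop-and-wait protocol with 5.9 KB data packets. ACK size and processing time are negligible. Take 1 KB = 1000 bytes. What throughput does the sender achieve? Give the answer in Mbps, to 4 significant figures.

2.084 Mbps

t_tx = L/R = 47200/220000000 = 0.000214545 s.
t_prop = 2300000/2.05e+08 = 0.0112195 s; RTT = 0.022439 s.
Cycle = t_tx + RTT = 0.0226536 s.
Throughput = L / cycle = 47200 / 0.0226536 = 2.084 Mbps.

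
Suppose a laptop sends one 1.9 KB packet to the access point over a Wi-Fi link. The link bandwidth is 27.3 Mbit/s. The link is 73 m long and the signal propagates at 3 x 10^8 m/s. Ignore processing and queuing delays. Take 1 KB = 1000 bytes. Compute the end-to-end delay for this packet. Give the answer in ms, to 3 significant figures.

0.557 ms

L = 15200 bits.
Transmission delay = L/R = 15200 / 27300000 = 0.556777 ms.
Propagation delay = d/s = 73 m / 300000000 m/s = 0.000243333 ms.
Total = 0.557 ms.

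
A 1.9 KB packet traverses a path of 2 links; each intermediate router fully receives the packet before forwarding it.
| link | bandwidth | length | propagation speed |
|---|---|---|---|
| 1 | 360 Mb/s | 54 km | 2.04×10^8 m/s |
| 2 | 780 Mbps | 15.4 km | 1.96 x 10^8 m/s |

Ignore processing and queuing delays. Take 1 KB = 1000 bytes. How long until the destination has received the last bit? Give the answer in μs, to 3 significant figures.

L = 15200 bits.
Transmission delays (L/R per hop): 42.2222, 19.4872 μs; sum = 61.7094 μs.
Propagation delays (d/s per hop): 264.706, 78.5714 μs; sum = 343.277 μs.
End-to-end = 405 μs.

405 μs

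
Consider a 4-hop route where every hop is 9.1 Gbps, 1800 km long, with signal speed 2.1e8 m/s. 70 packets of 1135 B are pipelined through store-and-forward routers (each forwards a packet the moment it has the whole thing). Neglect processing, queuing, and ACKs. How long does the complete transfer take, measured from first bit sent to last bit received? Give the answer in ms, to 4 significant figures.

34.36 ms

Per-hop transmission t_tx = L/R = 9080/9100000000 = 0.000997802 ms.
Per-hop propagation t_prop = 1800000/210000000 = 8.57143 ms.
Pipeline fill: first packet needs 4·t_tx to clear all hops; remaining 69 packets each add one t_tx.
Total = (4+70-1)·t_tx + 4·t_prop = 73·0.000997802 + 4·8.57143 = 34.36 ms.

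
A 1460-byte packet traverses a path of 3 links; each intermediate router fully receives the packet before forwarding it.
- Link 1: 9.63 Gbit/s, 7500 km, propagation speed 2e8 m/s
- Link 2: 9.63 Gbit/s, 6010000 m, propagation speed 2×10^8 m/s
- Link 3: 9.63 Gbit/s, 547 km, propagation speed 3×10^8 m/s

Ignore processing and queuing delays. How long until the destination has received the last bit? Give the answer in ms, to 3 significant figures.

L = 1460 × 8 = 11680 bits.
Transmission delay per hop = L/R = 11680/9630000000 = 0.00121288 ms; 3 hops → 0.00363863 ms.
Propagation delays (d/s per hop): 37.5, 30.05, 1.82333 ms; sum = 69.3733 ms.
End-to-end = 69.4 ms.

69.4 ms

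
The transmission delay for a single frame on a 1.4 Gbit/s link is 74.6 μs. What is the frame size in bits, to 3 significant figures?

104000 bits

L = R × t_tx = 1400000000 b/s × 7.46e-05 s = 104440 bits.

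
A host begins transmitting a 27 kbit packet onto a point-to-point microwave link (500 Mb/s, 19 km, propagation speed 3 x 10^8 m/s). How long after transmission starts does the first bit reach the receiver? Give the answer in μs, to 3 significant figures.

First bit experiences only propagation delay: d/s = 19000/300000000 = 63.3 μs.

63.3 μs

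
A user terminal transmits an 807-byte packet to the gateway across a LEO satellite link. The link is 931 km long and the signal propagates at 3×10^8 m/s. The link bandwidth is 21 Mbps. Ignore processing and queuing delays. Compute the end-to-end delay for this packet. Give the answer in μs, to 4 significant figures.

L = 807 × 8 = 6456 bits.
Transmission delay = L/R = 6456 / 21000000 = 307.429 μs.
Propagation delay = d/s = 931000 m / 300000000 m/s = 3103.33 μs.
Total = 3411 μs.

3411 μs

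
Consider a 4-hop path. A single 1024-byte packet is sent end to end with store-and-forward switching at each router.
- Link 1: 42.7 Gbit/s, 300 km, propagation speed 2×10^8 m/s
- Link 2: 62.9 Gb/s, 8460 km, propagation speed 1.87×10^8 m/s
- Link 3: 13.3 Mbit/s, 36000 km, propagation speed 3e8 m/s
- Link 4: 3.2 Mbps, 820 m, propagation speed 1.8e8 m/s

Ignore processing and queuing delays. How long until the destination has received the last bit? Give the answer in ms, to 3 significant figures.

L = 1024 × 8 = 8192 bits.
Transmission delays (L/R per hop): 0.00019185, 0.000130238, 0.61594, 2.56 ms; sum = 3.17626 ms.
Propagation delays (d/s per hop): 1.5, 45.2406, 120, 0.00455556 ms; sum = 166.745 ms.
End-to-end = 170 ms.

170 ms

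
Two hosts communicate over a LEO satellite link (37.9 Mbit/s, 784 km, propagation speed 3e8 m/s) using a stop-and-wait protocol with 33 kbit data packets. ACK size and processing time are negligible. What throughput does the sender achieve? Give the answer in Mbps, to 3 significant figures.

5.41 Mbps

t_tx = L/R = 33000/37900000 = 0.000870712 s.
t_prop = 784000/300000000 = 0.00261333 s; RTT = 0.00522667 s.
Cycle = t_tx + RTT = 0.00609738 s.
Throughput = L / cycle = 33000 / 0.00609738 = 5.41 Mbps.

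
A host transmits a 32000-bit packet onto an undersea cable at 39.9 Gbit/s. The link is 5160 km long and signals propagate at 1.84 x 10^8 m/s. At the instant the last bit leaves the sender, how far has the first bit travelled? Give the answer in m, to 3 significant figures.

148 m

t_tx = L/R = 32000/39900000000 = 8.02005e-07 s.
Distance = s × t_tx = 184000000 × 8.02005e-07 = 148 m.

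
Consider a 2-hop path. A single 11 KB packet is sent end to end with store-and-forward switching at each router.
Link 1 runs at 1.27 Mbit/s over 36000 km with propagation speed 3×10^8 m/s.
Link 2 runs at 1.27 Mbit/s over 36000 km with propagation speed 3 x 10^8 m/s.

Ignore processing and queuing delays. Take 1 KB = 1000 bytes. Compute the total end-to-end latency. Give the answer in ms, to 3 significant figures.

L = 88000 bits.
Transmission delay per hop = L/R = 88000/1270000 = 69.2913 ms; 2 hops → 138.583 ms.
Propagation delays (d/s per hop): 120, 120 ms; sum = 240 ms.
End-to-end = 379 ms.

379 ms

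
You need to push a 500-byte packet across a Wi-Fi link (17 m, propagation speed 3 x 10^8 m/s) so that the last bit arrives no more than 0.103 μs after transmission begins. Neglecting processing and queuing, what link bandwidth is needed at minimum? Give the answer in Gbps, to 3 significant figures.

86.3 Gbps

L = 4000 bits.
Propagation delay = 17 / 300000000 = 0.0566667 μs.
Transmission budget = 0.103 − 0.0566667 = 0.0463333 μs.
R ≥ L / t_tx = 4000 bits / 4.63333e-08 s = 86.3 Gbps.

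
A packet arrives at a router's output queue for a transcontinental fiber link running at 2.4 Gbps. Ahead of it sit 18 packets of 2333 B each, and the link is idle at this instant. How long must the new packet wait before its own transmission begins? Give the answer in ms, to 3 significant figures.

Each queued packet: L/R = 18664/2400000000 = 0.00777667 ms.
18 queued → 0.13998 ms.
Queuing delay = 0.140 ms.

0.140 ms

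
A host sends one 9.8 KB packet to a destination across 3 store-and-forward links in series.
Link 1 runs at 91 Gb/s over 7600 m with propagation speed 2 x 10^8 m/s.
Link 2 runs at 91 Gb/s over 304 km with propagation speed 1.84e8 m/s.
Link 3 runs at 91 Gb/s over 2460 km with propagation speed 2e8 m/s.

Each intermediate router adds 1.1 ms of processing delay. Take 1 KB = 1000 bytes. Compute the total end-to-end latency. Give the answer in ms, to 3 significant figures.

L = 78400 bits.
Transmission delay per hop = L/R = 78400/91000000000 = 0.000861538 ms; 3 hops → 0.00258462 ms.
Propagation delays (d/s per hop): 0.038, 1.65217, 12.3 ms; sum = 13.9902 ms.
Processing at 2 router(s): 2 × 1.1 ms = 2.2 ms.
End-to-end = 16.2 ms.

16.2 ms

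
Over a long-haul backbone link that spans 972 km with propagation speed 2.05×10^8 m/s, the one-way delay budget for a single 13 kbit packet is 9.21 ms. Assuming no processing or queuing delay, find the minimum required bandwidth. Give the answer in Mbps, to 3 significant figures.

2.91 Mbps

Propagation delay = 972000 / 2.05e+08 = 4.74146 ms.
Transmission budget = 9.21 − 4.74146 = 4.46854 ms.
R ≥ L / t_tx = 13000 bits / 0.00446854 s = 2.91 Mbps.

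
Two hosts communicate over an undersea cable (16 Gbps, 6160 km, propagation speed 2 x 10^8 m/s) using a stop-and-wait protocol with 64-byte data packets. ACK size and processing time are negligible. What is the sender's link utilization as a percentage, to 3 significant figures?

0.0000519 %

t_tx = L/R = 512/16000000000 = 3.2e-08 s.
t_prop = 6160000/200000000 = 0.0308 s; RTT = 0.0616 s.
Cycle = t_tx + RTT = 0.0616 s.
Utilization = t_tx / cycle = 3.2e-08/0.0616 = 0.0000519 %.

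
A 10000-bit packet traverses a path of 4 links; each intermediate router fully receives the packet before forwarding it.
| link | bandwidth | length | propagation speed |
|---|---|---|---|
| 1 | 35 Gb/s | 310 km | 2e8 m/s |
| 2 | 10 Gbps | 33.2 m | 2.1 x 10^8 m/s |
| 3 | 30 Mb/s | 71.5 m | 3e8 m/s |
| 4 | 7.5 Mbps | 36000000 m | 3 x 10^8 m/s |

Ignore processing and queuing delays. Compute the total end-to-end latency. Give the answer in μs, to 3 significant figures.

123000 μs

Transmission delays (L/R per hop): 0.285714, 1, 333.333, 1333.33 μs; sum = 1667.95 μs.
Propagation delays (d/s per hop): 1550, 0.158095, 0.238333, 120000 μs; sum = 121550 μs.
End-to-end = 123000 μs.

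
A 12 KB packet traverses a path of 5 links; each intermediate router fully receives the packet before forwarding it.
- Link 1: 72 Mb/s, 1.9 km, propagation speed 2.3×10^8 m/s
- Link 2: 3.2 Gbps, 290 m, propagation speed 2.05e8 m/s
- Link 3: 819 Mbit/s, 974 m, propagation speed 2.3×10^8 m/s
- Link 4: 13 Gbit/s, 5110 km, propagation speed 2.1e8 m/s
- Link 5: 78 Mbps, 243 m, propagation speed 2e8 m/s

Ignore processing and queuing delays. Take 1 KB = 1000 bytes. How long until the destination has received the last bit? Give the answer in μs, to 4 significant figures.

L = 96000 bits.
Transmission delays (L/R per hop): 1333.33, 30, 117.216, 7.38462, 1230.77 μs; sum = 2718.7 μs.
Propagation delays (d/s per hop): 8.26087, 1.41463, 4.23478, 24333.3, 1.215 μs; sum = 24348.5 μs.
End-to-end = 27070 μs.

27070 μs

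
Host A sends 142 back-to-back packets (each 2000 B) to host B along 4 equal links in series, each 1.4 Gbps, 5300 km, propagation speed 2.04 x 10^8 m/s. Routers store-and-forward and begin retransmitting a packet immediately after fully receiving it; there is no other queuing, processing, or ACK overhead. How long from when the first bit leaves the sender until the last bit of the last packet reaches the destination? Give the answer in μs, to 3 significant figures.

Per-hop transmission t_tx = L/R = 16000/1400000000 = 11.4286 μs.
Per-hop propagation t_prop = 5300000/204000000 = 25980.4 μs.
Pipeline fill: first packet needs 4·t_tx to clear all hops; remaining 141 packets each add one t_tx.
Total = (4+142-1)·t_tx + 4·t_prop = 145·11.4286 + 4·25980.4 = 106000 μs.

106000 μs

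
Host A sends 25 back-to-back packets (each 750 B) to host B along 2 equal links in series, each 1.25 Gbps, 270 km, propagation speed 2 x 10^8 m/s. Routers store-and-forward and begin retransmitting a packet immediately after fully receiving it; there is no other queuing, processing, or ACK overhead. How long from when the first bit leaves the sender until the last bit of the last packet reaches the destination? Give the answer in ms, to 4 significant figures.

2.825 ms

Per-hop transmission t_tx = L/R = 6000/1250000000 = 0.0048 ms.
Per-hop propagation t_prop = 270000/200000000 = 1.35 ms.
Pipeline fill: first packet needs 2·t_tx to clear all hops; remaining 24 packets each add one t_tx.
Total = (2+25-1)·t_tx + 2·t_prop = 26·0.0048 + 2·1.35 = 2.825 ms.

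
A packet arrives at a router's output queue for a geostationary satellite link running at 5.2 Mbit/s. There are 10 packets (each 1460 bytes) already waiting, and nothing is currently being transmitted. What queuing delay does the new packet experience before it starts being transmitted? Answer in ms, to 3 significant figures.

22.5 ms

Each queued packet: L/R = 11680/5200000 = 2.24615 ms.
10 queued → 22.4615 ms.
Queuing delay = 22.5 ms.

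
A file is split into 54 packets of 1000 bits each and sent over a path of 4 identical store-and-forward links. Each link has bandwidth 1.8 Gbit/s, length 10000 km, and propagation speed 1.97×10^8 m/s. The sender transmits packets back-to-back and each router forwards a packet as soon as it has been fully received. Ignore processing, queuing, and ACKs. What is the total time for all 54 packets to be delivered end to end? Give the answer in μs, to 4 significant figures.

Per-hop transmission t_tx = L/R = 1000/1800000000 = 0.555556 μs.
Per-hop propagation t_prop = 10000000/197000000 = 50761.4 μs.
Pipeline fill: first packet needs 4·t_tx to clear all hops; remaining 53 packets each add one t_tx.
Total = (4+54-1)·t_tx + 4·t_prop = 57·0.555556 + 4·50761.4 = 203100 μs.

203100 μs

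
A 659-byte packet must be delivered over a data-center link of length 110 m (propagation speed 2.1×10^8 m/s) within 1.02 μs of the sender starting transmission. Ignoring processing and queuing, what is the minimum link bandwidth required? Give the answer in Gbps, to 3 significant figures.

10.6 Gbps

L = 5272 bits.
Propagation delay = 110 / 210000000 = 0.52381 μs.
Transmission budget = 1.02 − 0.52381 = 0.49619 μs.
R ≥ L / t_tx = 5272 bits / 4.9619e-07 s = 10.6 Gbps.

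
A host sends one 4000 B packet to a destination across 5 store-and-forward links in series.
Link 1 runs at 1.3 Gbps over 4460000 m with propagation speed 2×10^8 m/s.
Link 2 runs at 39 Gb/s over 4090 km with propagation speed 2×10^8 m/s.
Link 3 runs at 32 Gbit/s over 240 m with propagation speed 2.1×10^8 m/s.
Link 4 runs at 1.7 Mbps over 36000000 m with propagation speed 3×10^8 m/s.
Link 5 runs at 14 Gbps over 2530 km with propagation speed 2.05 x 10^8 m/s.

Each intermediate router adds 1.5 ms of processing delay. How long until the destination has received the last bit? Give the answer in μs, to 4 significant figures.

L = 4000 × 8 = 32000 bits.
Transmission delays (L/R per hop): 24.6154, 0.820513, 1, 18823.5, 2.28571 μs; sum = 18852.3 μs.
Propagation delays (d/s per hop): 22300, 20450, 1.14286, 120000, 12341.5 μs; sum = 175093 μs.
Processing at 4 router(s): 4 × 1.5 ms = 6000 μs.
End-to-end = 199900 μs.

199900 μs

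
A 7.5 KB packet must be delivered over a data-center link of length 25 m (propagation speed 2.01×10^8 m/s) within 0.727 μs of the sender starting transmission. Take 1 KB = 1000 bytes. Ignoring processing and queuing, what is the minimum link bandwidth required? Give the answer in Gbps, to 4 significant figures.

L = 60000 bits.
Propagation delay = 25 / 2.01e+08 = 0.124378 μs.
Transmission budget = 0.727 − 0.124378 = 0.602622 μs.
R ≥ L / t_tx = 60000 bits / 6.02622e-07 s = 99.56 Gbps.

99.56 Gbps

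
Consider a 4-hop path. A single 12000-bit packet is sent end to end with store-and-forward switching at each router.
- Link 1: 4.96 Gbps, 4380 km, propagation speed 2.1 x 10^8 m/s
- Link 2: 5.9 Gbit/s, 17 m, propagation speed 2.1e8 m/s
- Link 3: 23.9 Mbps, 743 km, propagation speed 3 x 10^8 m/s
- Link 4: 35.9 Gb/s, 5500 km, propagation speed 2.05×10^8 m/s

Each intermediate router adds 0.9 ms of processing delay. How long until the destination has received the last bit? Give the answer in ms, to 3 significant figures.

53.4 ms

Transmission delays (L/R per hop): 0.00241935, 0.0020339, 0.502092, 0.000334262 ms; sum = 0.50688 ms.
Propagation delays (d/s per hop): 20.8571, 8.09524e-05, 2.47667, 26.8293 ms; sum = 50.1632 ms.
Processing at 3 router(s): 3 × 0.9 ms = 2.7 ms.
End-to-end = 53.4 ms.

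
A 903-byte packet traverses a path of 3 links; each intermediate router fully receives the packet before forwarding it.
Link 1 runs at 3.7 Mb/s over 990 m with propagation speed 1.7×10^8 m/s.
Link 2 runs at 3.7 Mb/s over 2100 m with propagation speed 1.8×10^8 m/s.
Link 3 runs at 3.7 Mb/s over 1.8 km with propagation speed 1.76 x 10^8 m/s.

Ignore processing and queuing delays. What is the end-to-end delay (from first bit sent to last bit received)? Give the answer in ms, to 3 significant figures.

5.89 ms

L = 903 × 8 = 7224 bits.
Transmission delay per hop = L/R = 7224/3700000 = 1.95243 ms; 3 hops → 5.8573 ms.
Propagation delays (d/s per hop): 0.00582353, 0.0116667, 0.0102273 ms; sum = 0.0277175 ms.
End-to-end = 5.89 ms.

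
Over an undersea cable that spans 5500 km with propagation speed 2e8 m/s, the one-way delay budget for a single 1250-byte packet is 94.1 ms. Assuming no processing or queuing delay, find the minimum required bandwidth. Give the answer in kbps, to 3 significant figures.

150 kbps

L = 10000 bits.
Propagation delay = 5500000 / 200000000 = 27.5 ms.
Transmission budget = 94.1 − 27.5 = 66.6 ms.
R ≥ L / t_tx = 10000 bits / 0.0666 s = 150 kbps.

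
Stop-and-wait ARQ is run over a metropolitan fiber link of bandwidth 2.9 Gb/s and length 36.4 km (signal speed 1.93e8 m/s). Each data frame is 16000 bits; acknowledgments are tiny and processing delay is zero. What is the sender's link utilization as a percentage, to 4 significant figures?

t_tx = L/R = 16000/2900000000 = 5.51724e-06 s.
t_prop = 36400/193000000 = 0.000188601 s; RTT = 0.000377202 s.
Cycle = t_tx + RTT = 0.000382719 s.
Utilization = t_tx / cycle = 5.51724e-06/0.000382719 = 1.442 %.

1.442 %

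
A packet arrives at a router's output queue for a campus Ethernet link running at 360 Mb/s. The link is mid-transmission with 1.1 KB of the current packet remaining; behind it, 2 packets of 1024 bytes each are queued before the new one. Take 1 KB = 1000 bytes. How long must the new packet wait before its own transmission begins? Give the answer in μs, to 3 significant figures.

70.0 μs

Each queued packet: L/R = 8192/360000000 = 22.7556 μs.
2 queued → 45.5111 μs.
Plus remaining 8800 bits of current packet: 24.4444 μs.
Queuing delay = 70.0 μs.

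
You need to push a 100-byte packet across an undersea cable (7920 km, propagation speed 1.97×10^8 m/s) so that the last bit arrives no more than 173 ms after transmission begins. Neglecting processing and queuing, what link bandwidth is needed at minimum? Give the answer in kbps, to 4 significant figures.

6.024 kbps

L = 800 bits.
Propagation delay = 7920000 / 197000000 = 40.203 ms.
Transmission budget = 173 − 40.203 = 132.797 ms.
R ≥ L / t_tx = 800 bits / 0.132797 s = 6.024 kbps.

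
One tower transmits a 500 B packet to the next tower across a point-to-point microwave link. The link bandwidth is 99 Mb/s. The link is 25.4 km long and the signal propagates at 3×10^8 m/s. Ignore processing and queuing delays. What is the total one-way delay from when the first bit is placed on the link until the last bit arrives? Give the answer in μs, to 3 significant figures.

L = 500 × 8 = 4000 bits.
Transmission delay = L/R = 4000 / 99000000 = 40.404 μs.
Propagation delay = d/s = 25400 m / 300000000 m/s = 84.6667 μs.
Total = 125 μs.

125 μs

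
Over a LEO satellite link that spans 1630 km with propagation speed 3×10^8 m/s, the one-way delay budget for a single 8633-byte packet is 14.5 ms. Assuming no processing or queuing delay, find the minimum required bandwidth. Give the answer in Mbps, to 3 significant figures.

L = 69064 bits.
Propagation delay = 1630000 / 300000000 = 5.43333 ms.
Transmission budget = 14.5 − 5.43333 = 9.06667 ms.
R ≥ L / t_tx = 69064 bits / 0.00906667 s = 7.62 Mbps.

7.62 Mbps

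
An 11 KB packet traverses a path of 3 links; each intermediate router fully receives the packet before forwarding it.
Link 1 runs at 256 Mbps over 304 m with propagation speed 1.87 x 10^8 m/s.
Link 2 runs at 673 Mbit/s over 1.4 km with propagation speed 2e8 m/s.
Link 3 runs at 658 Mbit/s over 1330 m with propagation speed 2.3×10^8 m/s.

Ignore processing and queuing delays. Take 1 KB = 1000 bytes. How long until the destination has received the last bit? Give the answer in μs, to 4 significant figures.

622.7 μs

L = 88000 bits.
Transmission delays (L/R per hop): 343.75, 130.758, 133.739 μs; sum = 608.246 μs.
Propagation delays (d/s per hop): 1.62567, 7, 5.78261 μs; sum = 14.4083 μs.
End-to-end = 622.7 μs.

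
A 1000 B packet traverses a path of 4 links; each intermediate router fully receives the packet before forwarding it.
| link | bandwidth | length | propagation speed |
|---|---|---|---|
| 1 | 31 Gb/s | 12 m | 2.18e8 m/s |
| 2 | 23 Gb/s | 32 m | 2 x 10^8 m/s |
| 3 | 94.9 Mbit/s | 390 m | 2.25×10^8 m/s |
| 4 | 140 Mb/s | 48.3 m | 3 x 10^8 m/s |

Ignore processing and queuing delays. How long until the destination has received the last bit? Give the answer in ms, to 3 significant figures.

L = 1000 × 8 = 8000 bits.
Transmission delays (L/R per hop): 0.000258065, 0.000347826, 0.0842993, 0.0571429 ms; sum = 0.142048 ms.
Propagation delays (d/s per hop): 5.50459e-05, 0.00016, 0.00173333, 0.000161 ms; sum = 0.00210938 ms.
End-to-end = 0.144 ms.

0.144 ms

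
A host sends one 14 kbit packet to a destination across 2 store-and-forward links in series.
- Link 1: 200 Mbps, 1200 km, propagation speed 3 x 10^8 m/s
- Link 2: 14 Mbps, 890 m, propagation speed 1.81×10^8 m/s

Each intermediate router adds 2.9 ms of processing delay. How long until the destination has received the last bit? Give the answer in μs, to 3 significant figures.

L = 14000 bits.
Transmission delays (L/R per hop): 70, 1000 μs; sum = 1070 μs.
Propagation delays (d/s per hop): 4000, 4.91713 μs; sum = 4004.92 μs.
Processing at 1 router(s): 1 × 2.9 ms = 2900 μs.
End-to-end = 7970 μs.

7970 μs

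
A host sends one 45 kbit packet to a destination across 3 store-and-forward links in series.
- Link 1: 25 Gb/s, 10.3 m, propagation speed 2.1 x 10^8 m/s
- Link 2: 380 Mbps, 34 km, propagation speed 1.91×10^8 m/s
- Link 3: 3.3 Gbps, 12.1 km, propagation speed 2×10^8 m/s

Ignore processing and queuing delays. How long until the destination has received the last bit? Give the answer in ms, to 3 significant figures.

0.372 ms

L = 45000 bits.
Transmission delays (L/R per hop): 0.0018, 0.118421, 0.0136364 ms; sum = 0.133857 ms.
Propagation delays (d/s per hop): 4.90476e-05, 0.17801, 0.0605 ms; sum = 0.23856 ms.
End-to-end = 0.372 ms.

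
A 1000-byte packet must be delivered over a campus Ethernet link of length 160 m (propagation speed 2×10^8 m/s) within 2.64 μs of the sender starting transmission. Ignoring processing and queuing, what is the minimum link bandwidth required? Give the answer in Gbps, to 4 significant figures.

4.348 Gbps

L = 8000 bits.
Propagation delay = 160 / 200000000 = 0.8 μs.
Transmission budget = 2.64 − 0.8 = 1.84 μs.
R ≥ L / t_tx = 8000 bits / 1.84e-06 s = 4.348 Gbps.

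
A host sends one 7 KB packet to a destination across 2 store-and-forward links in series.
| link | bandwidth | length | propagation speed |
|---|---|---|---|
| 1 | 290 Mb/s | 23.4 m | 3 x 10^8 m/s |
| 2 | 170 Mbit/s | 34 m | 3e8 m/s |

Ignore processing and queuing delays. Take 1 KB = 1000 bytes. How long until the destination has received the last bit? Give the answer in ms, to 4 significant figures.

0.5227 ms

L = 56000 bits.
Transmission delays (L/R per hop): 0.193103, 0.329412 ms; sum = 0.522515 ms.
Propagation delays (d/s per hop): 7.8e-05, 0.000113333 ms; sum = 0.000191333 ms.
End-to-end = 0.5227 ms.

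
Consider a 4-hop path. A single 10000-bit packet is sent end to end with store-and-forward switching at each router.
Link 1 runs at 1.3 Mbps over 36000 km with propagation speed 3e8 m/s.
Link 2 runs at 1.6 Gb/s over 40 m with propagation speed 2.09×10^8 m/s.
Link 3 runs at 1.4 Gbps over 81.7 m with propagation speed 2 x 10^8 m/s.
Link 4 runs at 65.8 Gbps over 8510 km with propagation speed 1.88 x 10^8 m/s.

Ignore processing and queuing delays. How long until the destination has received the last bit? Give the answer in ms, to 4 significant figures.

Transmission delays (L/R per hop): 7.69231, 0.00625, 0.00714286, 0.000151976 ms; sum = 7.70585 ms.
Propagation delays (d/s per hop): 120, 0.000191388, 0.0004085, 45.266 ms; sum = 165.267 ms.
End-to-end = 173.0 ms.

173.0 ms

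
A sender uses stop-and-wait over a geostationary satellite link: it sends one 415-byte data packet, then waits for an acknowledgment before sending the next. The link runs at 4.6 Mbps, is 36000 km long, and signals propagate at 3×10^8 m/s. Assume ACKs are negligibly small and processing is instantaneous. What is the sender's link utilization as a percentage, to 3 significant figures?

t_tx = L/R = 3320/4600000 = 0.000721739 s.
t_prop = 36000000/300000000 = 0.12 s; RTT = 0.24 s.
Cycle = t_tx + RTT = 0.240722 s.
Utilization = t_tx / cycle = 0.000721739/0.240722 = 0.300 %.

0.300 %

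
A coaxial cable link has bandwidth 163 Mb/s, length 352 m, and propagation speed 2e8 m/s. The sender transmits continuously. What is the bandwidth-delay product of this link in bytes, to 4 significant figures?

35.86 bytes

Propagation delay = 352 / 200000000 = 1.76e-06 s.
BDP = R × t_prop = 163000000 × 1.76e-06 = 286.88 bits.
In bytes: 286.88/8 = 35.86 bytes.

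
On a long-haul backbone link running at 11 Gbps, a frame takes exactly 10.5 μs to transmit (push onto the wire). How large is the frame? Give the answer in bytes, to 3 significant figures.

L = R × t_tx = 11000000000 b/s × 1.05e-05 s = 115500 bits.
In bytes: 115500 / 8 = 14400 bytes.

14400 bytes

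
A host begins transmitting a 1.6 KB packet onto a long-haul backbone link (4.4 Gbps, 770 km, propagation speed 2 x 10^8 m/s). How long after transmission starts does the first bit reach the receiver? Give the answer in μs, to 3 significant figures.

First bit experiences only propagation delay: d/s = 770000/200000000 = 3850 μs.

3850 μs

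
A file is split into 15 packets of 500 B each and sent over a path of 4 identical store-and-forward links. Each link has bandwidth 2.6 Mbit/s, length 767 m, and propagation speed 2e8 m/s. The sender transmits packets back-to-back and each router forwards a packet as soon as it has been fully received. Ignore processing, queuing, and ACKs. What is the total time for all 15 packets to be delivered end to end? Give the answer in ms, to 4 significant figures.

27.71 ms

Per-hop transmission t_tx = L/R = 4000/2600000 = 1.53846 ms.
Per-hop propagation t_prop = 767/200000000 = 0.003835 ms.
Pipeline fill: first packet needs 4·t_tx to clear all hops; remaining 14 packets each add one t_tx.
Total = (4+15-1)·t_tx + 4·t_prop = 18·1.53846 + 4·0.003835 = 27.71 ms.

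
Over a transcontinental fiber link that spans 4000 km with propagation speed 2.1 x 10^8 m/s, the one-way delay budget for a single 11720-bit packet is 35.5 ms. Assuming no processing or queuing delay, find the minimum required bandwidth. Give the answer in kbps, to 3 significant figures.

Propagation delay = 4000000 / 210000000 = 19.0476 ms.
Transmission budget = 35.5 − 19.0476 = 16.4524 ms.
R ≥ L / t_tx = 11720 bits / 0.0164524 s = 712 kbps.

712 kbps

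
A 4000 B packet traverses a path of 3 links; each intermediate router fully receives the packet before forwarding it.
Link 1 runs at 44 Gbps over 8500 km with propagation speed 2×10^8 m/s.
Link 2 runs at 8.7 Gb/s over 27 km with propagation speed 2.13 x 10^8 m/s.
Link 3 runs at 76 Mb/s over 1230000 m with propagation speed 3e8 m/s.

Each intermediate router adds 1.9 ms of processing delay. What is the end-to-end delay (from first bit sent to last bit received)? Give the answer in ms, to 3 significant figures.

L = 4000 × 8 = 32000 bits.
Transmission delays (L/R per hop): 0.000727273, 0.00367816, 0.421053 ms; sum = 0.425458 ms.
Propagation delays (d/s per hop): 42.5, 0.126761, 4.1 ms; sum = 46.7268 ms.
Processing at 2 router(s): 2 × 1.9 ms = 3.8 ms.
End-to-end = 51.0 ms.

51.0 ms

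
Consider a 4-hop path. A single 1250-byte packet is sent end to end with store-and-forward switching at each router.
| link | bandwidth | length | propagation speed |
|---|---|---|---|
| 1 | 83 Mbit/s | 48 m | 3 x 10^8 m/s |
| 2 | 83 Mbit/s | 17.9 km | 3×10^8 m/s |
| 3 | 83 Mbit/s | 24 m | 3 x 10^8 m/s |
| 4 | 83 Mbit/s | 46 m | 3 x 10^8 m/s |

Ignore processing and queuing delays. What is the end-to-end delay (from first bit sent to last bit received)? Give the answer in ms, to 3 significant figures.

L = 1250 × 8 = 10000 bits.
Transmission delay per hop = L/R = 10000/83000000 = 0.120482 ms; 4 hops → 0.481928 ms.
Propagation delays (d/s per hop): 0.00016, 0.0596667, 8e-05, 0.000153333 ms; sum = 0.06006 ms.
End-to-end = 0.542 ms.

0.542 ms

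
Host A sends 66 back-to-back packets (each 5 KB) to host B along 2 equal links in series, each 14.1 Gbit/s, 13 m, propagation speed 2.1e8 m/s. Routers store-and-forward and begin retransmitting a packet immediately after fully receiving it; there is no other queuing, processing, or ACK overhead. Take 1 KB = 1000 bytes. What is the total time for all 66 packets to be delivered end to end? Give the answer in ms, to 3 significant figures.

0.190 ms

Per-hop transmission t_tx = L/R = 40000/14100000000 = 0.00283688 ms.
Per-hop propagation t_prop = 13/210000000 = 6.19048e-05 ms.
Pipeline fill: first packet needs 2·t_tx to clear all hops; remaining 65 packets each add one t_tx.
Total = (2+66-1)·t_tx + 2·t_prop = 67·0.00283688 + 2·6.19048e-05 = 0.190 ms.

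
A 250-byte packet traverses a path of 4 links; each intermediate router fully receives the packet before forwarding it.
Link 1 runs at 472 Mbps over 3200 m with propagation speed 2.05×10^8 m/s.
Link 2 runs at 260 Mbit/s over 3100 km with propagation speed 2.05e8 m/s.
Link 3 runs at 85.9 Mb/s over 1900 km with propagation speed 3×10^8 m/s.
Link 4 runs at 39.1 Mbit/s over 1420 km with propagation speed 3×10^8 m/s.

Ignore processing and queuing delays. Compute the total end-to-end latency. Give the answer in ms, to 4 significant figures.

L = 250 × 8 = 2000 bits.
Transmission delays (L/R per hop): 0.00423729, 0.00769231, 0.0232829, 0.0511509 ms; sum = 0.0863634 ms.
Propagation delays (d/s per hop): 0.0156098, 15.122, 6.33333, 4.73333 ms; sum = 26.2042 ms.
End-to-end = 26.29 ms.

26.29 ms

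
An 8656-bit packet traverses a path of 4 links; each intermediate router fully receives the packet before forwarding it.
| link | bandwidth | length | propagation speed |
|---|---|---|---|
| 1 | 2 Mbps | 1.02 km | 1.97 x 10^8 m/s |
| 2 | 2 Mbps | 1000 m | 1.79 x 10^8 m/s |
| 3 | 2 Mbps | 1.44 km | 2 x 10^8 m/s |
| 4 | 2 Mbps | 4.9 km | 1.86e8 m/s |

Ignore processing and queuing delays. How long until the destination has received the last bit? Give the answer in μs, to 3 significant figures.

17400 μs

Transmission delay per hop = L/R = 8656/2000000 = 4328 μs; 4 hops → 17312 μs.
Propagation delays (d/s per hop): 5.17766, 5.58659, 7.2, 26.3441 μs; sum = 44.3083 μs.
End-to-end = 17400 μs.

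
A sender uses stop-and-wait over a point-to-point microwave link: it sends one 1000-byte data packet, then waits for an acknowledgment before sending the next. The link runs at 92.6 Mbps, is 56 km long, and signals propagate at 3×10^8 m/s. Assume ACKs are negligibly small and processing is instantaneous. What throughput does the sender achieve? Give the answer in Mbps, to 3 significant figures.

t_tx = L/R = 8000/92600000 = 8.63931e-05 s.
t_prop = 56000/300000000 = 0.000186667 s; RTT = 0.000373333 s.
Cycle = t_tx + RTT = 0.000459726 s.
Throughput = L / cycle = 8000 / 0.000459726 = 17.4 Mbps.

17.4 Mbps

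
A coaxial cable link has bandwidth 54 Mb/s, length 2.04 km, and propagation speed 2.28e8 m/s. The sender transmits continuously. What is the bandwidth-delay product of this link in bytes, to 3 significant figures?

Propagation delay = 2040 / 2.28e+08 = 8.94737e-06 s.
BDP = R × t_prop = 54000000 × 8.94737e-06 = 483.158 bits.
In bytes: 483.158/8 = 60.4 bytes.

60.4 bytes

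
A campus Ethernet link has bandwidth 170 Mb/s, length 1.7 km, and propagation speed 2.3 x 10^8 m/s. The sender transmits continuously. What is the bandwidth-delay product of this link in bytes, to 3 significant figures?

157 bytes

Propagation delay = 1700 / 2.3e+08 = 7.3913e-06 s.
BDP = R × t_prop = 170000000 × 7.3913e-06 = 1256.52 bits.
In bytes: 1256.52/8 = 157 bytes.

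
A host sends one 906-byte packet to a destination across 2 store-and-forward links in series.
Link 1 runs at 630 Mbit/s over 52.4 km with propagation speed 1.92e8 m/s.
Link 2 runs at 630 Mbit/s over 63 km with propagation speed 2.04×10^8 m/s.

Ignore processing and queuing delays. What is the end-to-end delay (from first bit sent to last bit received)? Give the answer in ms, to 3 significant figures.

L = 906 × 8 = 7248 bits.
Transmission delay per hop = L/R = 7248/630000000 = 0.0115048 ms; 2 hops → 0.0230095 ms.
Propagation delays (d/s per hop): 0.272917, 0.308824 ms; sum = 0.58174 ms.
End-to-end = 0.605 ms.

0.605 ms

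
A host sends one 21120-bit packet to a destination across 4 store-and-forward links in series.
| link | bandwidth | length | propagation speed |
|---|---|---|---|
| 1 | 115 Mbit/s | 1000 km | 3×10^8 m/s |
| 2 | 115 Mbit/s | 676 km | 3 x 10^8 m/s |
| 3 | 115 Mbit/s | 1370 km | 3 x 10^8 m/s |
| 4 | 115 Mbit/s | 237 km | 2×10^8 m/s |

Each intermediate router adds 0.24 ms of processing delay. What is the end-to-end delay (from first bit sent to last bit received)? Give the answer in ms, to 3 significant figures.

12.8 ms

Transmission delay per hop = L/R = 21120/115000000 = 0.183652 ms; 4 hops → 0.734609 ms.
Propagation delays (d/s per hop): 3.33333, 2.25333, 4.56667, 1.185 ms; sum = 11.3383 ms.
Processing at 3 router(s): 3 × 0.24 ms = 0.72 ms.
End-to-end = 12.8 ms.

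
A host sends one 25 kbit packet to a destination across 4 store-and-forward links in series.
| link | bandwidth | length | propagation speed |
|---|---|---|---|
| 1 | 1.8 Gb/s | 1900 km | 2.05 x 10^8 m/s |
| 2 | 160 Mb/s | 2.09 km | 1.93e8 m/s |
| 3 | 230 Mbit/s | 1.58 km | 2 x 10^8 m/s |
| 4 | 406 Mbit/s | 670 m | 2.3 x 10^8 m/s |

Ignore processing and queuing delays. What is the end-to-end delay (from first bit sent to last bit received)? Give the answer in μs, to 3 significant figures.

L = 25000 bits.
Transmission delays (L/R per hop): 13.8889, 156.25, 108.696, 61.5764 μs; sum = 340.411 μs.
Propagation delays (d/s per hop): 9268.29, 10.829, 7.9, 2.91304 μs; sum = 9289.93 μs.
End-to-end = 9630 μs.

9630 μs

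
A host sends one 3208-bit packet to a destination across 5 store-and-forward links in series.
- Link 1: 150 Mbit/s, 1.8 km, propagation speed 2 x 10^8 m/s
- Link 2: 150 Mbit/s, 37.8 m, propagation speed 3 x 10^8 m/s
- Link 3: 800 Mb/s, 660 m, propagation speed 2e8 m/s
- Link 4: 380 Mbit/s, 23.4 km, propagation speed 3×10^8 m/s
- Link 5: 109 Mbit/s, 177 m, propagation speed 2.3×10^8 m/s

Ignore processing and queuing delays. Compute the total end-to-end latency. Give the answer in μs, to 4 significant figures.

Transmission delays (L/R per hop): 21.3867, 21.3867, 4.01, 8.44211, 29.4312 μs; sum = 84.6566 μs.
Propagation delays (d/s per hop): 9, 0.126, 3.3, 78, 0.769565 μs; sum = 91.1956 μs.
End-to-end = 175.9 μs.

175.9 μs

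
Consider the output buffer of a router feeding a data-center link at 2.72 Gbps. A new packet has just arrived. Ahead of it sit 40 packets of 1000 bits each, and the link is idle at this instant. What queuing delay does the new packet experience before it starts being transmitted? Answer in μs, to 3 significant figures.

Each queued packet: L/R = 1000/2720000000 = 0.367647 μs.
40 queued → 14.7059 μs.
Queuing delay = 14.7 μs.

14.7 μs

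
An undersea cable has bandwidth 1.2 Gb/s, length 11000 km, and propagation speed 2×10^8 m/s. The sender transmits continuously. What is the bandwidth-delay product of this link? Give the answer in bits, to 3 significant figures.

Propagation delay = 11000000 / 200000000 = 0.055 s.
BDP = R × t_prop = 1200000000 × 0.055 = 66000000 bits.

66000000 bits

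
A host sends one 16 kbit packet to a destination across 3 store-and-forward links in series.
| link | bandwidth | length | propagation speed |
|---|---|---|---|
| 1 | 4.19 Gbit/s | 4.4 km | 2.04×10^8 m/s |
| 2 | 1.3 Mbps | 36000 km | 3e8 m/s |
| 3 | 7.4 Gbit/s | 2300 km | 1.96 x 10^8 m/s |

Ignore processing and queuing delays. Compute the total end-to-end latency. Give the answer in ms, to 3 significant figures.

144 ms

L = 16000 bits.
Transmission delays (L/R per hop): 0.00381862, 12.3077, 0.00216216 ms; sum = 12.3137 ms.
Propagation delays (d/s per hop): 0.0215686, 120, 11.7347 ms; sum = 131.756 ms.
End-to-end = 144 ms.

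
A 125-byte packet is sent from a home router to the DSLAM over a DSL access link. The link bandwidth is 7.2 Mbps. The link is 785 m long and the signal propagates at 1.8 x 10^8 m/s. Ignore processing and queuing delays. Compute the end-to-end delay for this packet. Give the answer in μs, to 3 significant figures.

L = 125 × 8 = 1000 bits.
Transmission delay = L/R = 1000 / 7200000 = 138.889 μs.
Propagation delay = d/s = 785 m / 180000000 m/s = 4.36111 μs.
Total = 143 μs.

143 μs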